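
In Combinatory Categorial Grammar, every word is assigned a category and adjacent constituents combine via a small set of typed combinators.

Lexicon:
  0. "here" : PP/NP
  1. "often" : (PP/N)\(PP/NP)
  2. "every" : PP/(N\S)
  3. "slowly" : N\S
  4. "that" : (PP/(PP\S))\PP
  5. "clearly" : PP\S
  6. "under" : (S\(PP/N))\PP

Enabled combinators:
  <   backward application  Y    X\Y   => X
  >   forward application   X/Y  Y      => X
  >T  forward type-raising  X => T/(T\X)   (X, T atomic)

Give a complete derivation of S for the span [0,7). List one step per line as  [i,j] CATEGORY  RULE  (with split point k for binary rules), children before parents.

[0,1] PP/NP  lex  "here"
[1,2] (PP/N)\(PP/NP)  lex  "often"
[0,2] PP/N  <  k=1
[2,3] PP/(N\S)  lex  "every"
[3,4] N\S  lex  "slowly"
[2,4] PP  >  k=3
[4,5] (PP/(PP\S))\PP  lex  "that"
[2,5] PP/(PP\S)  <  k=4
[5,6] PP\S  lex  "clearly"
[2,6] PP  >  k=5
[6,7] (S\(PP/N))\PP  lex  "under"
[2,7] S\(PP/N)  <  k=6
[0,7] S  <  k=2

[0,7] S   <
  [0,2] PP/N   <
    [0,1] "here" : PP/NP
    [1,2] "often" : (PP/N)\(PP/NP)
  [2,7] S\(PP/N)   <
    [2,6] PP   >
      [2,5] PP/(PP\S)   <
        [2,4] PP   >
          [2,3] "every" : PP/(N\S)
          [3,4] "slowly" : N\S
        [4,5] "that" : (PP/(PP\S))\PP
      [5,6] "clearly" : PP\S
    [6,7] "under" : (S\(PP/N))\PP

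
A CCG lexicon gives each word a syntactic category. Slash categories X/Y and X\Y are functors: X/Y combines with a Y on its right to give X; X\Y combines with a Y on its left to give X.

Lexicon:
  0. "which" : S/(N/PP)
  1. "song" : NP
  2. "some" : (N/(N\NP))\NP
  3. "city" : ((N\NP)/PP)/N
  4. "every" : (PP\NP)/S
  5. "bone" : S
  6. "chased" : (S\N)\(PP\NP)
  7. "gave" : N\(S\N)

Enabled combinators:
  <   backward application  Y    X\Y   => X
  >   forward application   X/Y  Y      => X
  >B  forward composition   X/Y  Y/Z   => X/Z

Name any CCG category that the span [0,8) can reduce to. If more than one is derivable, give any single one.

S

[0,8] S   >
  [0,1] "which" : S/(N/PP)
  [1,8] N/PP   >B
    [1,3] N/(N\NP)   <
      [1,2] "song" : NP
      [2,3] "some" : (N/(N\NP))\NP
    [3,8] (N\NP)/PP   >
      [3,4] "city" : ((N\NP)/PP)/N
      [4,8] N   <
        [4,7] S\N   <
          [4,6] PP\NP   >
            [4,5] "every" : (PP\NP)/S
            [5,6] "bone" : S
          [6,7] "chased" : (S\N)\(PP\NP)
        [7,8] "gave" : N\(S\N)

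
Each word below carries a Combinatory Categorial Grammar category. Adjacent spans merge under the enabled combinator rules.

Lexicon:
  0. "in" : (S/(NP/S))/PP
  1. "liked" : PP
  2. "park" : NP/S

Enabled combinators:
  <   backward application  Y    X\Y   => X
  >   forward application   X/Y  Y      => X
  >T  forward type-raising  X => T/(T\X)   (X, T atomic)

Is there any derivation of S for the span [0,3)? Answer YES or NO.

[0,3] S   >
  [0,2] S/(NP/S)   >
    [0,1] "in" : (S/(NP/S))/PP
    [1,2] "liked" : PP
  [2,3] "park" : NP/S

YES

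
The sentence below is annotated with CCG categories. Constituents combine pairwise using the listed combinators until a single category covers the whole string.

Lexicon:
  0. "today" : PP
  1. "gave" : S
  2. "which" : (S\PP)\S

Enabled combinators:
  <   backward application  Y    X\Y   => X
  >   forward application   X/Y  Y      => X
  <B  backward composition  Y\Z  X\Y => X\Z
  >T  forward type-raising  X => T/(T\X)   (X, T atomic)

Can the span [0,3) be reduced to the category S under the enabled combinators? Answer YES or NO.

[0,3] S   >
  [0,1] S/(S\PP)   >T
    [0,1] "today" : PP
  [1,3] S\PP   <
    [1,2] "gave" : S
    [2,3] "which" : (S\PP)\S

YES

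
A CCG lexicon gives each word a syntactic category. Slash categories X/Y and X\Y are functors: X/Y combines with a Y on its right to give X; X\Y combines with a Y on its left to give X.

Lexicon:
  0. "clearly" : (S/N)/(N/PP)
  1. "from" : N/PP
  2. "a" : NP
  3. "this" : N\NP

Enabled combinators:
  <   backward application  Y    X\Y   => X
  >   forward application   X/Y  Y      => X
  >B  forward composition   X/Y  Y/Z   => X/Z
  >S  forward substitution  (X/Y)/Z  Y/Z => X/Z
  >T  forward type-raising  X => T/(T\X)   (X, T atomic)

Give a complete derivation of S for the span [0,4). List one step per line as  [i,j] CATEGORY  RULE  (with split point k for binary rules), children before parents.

[0,4] S   >
  [0,2] S/N   >
    [0,1] "clearly" : (S/N)/(N/PP)
    [1,2] "from" : N/PP
  [2,4] N   >
    [2,3] N/(N\NP)   >T
      [2,3] "a" : NP
    [3,4] "this" : N\NP

[0,1] (S/N)/(N/PP)  lex  "clearly"
[1,2] N/PP  lex  "from"
[0,2] S/N  >  k=1
[2,3] NP  lex  "a"
[2,3] N/(N\NP)  >T
[3,4] N\NP  lex  "this"
[2,4] N  >  k=3
[0,4] S  >  k=2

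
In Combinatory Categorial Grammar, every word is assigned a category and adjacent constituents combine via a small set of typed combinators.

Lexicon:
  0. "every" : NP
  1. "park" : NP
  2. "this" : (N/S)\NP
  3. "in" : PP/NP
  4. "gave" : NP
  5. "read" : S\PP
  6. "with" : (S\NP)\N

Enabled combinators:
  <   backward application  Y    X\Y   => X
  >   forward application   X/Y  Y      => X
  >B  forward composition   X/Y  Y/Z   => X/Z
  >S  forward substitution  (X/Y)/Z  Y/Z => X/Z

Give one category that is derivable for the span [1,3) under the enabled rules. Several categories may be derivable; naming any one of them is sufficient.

N/S

[0,7] S   <
  [0,1] "every" : NP
  [1,7] S\NP   <
    [1,6] N   >
      [1,3] N/S   <
        [1,2] "park" : NP
        [2,3] "this" : (N/S)\NP
      [3,6] S   <
        [3,5] PP   >
          [3,4] "in" : PP/NP
          [4,5] "gave" : NP
        [5,6] "read" : S\PP
    [6,7] "with" : (S\NP)\N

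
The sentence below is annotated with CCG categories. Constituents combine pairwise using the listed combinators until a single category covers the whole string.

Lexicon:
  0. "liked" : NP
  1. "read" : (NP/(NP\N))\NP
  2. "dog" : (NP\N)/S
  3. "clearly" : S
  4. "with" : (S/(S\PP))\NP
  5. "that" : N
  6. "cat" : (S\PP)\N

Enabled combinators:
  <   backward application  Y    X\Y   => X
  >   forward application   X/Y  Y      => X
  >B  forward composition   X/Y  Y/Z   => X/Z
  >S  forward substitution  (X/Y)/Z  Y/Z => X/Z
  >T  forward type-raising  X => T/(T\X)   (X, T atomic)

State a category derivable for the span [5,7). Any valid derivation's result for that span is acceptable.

[0,7] S   >
  [0,5] S/(S\PP)   <
    [0,4] NP   >
      [0,2] NP/(NP\N)   <
        [0,1] "liked" : NP
        [1,2] "read" : (NP/(NP\N))\NP
      [2,4] NP\N   >
        [2,3] "dog" : (NP\N)/S
        [3,4] "clearly" : S
    [4,5] "with" : (S/(S\PP))\NP
  [5,7] S\PP   <
    [5,6] "that" : N
    [6,7] "cat" : (S\PP)\N

S\PP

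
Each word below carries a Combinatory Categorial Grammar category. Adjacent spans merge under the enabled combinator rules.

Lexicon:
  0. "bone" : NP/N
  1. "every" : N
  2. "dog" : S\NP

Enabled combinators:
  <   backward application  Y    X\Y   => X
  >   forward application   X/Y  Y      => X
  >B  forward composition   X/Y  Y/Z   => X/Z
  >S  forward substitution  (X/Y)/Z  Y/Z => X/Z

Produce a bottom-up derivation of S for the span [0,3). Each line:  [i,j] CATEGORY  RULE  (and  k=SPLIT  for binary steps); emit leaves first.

[0,3] S   <
  [0,2] NP   >
    [0,1] "bone" : NP/N
    [1,2] "every" : N
  [2,3] "dog" : S\NP

[0,1] NP/N  lex  "bone"
[1,2] N  lex  "every"
[0,2] NP  >  k=1
[2,3] S\NP  lex  "dog"
[0,3] S  <  k=2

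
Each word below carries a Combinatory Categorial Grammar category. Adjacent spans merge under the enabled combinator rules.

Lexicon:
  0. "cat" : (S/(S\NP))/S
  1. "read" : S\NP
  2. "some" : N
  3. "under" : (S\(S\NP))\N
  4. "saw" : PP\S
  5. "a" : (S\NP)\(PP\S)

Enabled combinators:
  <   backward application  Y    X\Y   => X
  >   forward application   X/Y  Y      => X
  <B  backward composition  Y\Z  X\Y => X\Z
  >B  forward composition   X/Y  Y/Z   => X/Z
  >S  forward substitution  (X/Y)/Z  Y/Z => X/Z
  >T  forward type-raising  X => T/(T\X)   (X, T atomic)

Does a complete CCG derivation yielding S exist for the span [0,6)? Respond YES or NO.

[0,6] S   >
  [0,4] S/(S\NP)   >
    [0,1] "cat" : (S/(S\NP))/S
    [1,4] S   <
      [1,2] "read" : S\NP
      [2,4] S\(S\NP)   <
        [2,3] "some" : N
        [3,4] "under" : (S\(S\NP))\N
  [4,6] S\NP   <
    [4,5] "saw" : PP\S
    [5,6] "a" : (S\NP)\(PP\S)

YES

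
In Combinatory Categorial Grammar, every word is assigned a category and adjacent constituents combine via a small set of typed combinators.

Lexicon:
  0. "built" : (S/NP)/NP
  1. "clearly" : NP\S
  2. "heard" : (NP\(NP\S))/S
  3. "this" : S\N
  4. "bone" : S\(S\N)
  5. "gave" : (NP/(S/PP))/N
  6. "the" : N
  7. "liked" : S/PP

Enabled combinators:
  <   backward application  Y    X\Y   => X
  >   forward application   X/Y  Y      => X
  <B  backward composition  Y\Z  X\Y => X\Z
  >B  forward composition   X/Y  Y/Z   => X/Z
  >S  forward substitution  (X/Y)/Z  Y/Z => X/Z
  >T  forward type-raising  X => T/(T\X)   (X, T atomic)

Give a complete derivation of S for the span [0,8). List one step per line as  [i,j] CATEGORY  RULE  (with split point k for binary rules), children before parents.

[0,8] S   >
  [0,5] S/NP   >
    [0,1] "built" : (S/NP)/NP
    [1,5] NP   <
      [1,2] "clearly" : NP\S
      [2,5] NP\(NP\S)   >
        [2,3] "heard" : (NP\(NP\S))/S
        [3,5] S   <
          [3,4] "this" : S\N
          [4,5] "bone" : S\(S\N)
  [5,8] NP   >
    [5,7] NP/(S/PP)   >
      [5,6] "gave" : (NP/(S/PP))/N
      [6,7] "the" : N
    [7,8] "liked" : S/PP

[0,1] (S/NP)/NP  lex  "built"
[1,2] NP\S  lex  "clearly"
[2,3] (NP\(NP\S))/S  lex  "heard"
[3,4] S\N  lex  "this"
[4,5] S\(S\N)  lex  "bone"
[3,5] S  <  k=4
[2,5] NP\(NP\S)  >  k=3
[1,5] NP  <  k=2
[0,5] S/NP  >  k=1
[5,6] (NP/(S/PP))/N  lex  "gave"
[6,7] N  lex  "the"
[5,7] NP/(S/PP)  >  k=6
[7,8] S/PP  lex  "liked"
[5,8] NP  >  k=7
[0,8] S  >  k=5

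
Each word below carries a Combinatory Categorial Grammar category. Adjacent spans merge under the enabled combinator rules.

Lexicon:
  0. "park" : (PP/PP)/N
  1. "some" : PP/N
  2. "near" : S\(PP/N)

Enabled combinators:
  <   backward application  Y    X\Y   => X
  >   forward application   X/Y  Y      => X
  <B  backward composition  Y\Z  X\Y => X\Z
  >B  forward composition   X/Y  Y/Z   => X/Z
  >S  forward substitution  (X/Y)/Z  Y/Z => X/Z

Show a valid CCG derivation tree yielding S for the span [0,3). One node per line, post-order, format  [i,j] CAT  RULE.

[0,1] (PP/PP)/N  lex  "park"
[1,2] PP/N  lex  "some"
[0,2] PP/N  >S  k=1
[2,3] S\(PP/N)  lex  "near"
[0,3] S  <  k=2

[0,3] S   <
  [0,2] PP/N   >S
    [0,1] "park" : (PP/PP)/N
    [1,2] "some" : PP/N
  [2,3] "near" : S\(PP/N)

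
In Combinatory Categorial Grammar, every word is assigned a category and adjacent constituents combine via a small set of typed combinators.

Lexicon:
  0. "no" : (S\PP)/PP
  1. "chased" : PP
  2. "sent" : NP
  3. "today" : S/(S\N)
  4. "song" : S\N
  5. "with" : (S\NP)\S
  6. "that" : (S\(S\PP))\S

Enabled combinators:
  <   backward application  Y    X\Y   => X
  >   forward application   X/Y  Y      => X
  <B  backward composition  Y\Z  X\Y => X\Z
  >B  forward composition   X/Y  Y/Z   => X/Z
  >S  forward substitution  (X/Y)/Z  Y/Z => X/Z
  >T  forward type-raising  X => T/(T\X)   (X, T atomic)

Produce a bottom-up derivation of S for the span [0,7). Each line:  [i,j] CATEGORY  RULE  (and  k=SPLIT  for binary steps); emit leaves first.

[0,1] (S\PP)/PP  lex  "no"
[1,2] PP  lex  "chased"
[0,2] S\PP  >  k=1
[2,3] NP  lex  "sent"
[2,3] S/(S\NP)  >T
[3,4] S/(S\N)  lex  "today"
[4,5] S\N  lex  "song"
[3,5] S  >  k=4
[5,6] (S\NP)\S  lex  "with"
[3,6] S\NP  <  k=5
[2,6] S  >  k=3
[6,7] (S\(S\PP))\S  lex  "that"
[2,7] S\(S\PP)  <  k=6
[0,7] S  <  k=2

[0,7] S   <
  [0,2] S\PP   >
    [0,1] "no" : (S\PP)/PP
    [1,2] "chased" : PP
  [2,7] S\(S\PP)   <
    [2,6] S   >
      [2,3] S/(S\NP)   >T
        [2,3] "sent" : NP
      [3,6] S\NP   <
        [3,5] S   >
          [3,4] "today" : S/(S\N)
          [4,5] "song" : S\N
        [5,6] "with" : (S\NP)\S
    [6,7] "that" : (S\(S\PP))\S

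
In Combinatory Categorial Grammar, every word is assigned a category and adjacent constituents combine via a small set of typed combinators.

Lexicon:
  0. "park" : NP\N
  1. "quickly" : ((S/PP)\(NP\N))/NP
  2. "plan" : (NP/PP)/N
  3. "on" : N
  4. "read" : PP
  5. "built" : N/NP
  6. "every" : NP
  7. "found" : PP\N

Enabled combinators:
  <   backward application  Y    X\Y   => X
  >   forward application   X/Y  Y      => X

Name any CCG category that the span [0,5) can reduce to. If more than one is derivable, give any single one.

[0,8] S   >
  [0,5] S/PP   <
    [0,1] "park" : NP\N
    [1,5] (S/PP)\(NP\N)   >
      [1,2] "quickly" : ((S/PP)\(NP\N))/NP
      [2,5] NP   >
        [2,4] NP/PP   >
          [2,3] "plan" : (NP/PP)/N
          [3,4] "on" : N
        [4,5] "read" : PP
  [5,8] PP   <
    [5,7] N   >
      [5,6] "built" : N/NP
      [6,7] "every" : NP
    [7,8] "found" : PP\N

S/PP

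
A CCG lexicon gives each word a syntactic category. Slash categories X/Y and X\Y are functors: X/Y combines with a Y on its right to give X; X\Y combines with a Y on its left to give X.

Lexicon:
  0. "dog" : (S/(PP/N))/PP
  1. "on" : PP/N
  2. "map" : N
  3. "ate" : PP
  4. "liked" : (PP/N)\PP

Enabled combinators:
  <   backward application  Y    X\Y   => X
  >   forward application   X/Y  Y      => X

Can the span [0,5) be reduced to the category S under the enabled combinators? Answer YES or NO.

YES

[0,5] S   >
  [0,3] S/(PP/N)   >
    [0,1] "dog" : (S/(PP/N))/PP
    [1,3] PP   >
      [1,2] "on" : PP/N
      [2,3] "map" : N
  [3,5] PP/N   <
    [3,4] "ate" : PP
    [4,5] "liked" : (PP/N)\PP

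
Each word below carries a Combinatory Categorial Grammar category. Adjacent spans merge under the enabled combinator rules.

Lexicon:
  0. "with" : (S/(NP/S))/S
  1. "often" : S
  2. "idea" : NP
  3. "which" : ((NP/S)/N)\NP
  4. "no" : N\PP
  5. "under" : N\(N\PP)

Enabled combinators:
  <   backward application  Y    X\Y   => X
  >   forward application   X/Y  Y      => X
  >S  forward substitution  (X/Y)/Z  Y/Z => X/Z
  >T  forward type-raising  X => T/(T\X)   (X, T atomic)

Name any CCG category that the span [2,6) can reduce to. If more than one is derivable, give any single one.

NP/S

[0,6] S   >
  [0,2] S/(NP/S)   >
    [0,1] "with" : (S/(NP/S))/S
    [1,2] "often" : S
  [2,6] NP/S   >
    [2,4] (NP/S)/N   <
      [2,3] "idea" : NP
      [3,4] "which" : ((NP/S)/N)\NP
    [4,6] N   <
      [4,5] "no" : N\PP
      [5,6] "under" : N\(N\PP)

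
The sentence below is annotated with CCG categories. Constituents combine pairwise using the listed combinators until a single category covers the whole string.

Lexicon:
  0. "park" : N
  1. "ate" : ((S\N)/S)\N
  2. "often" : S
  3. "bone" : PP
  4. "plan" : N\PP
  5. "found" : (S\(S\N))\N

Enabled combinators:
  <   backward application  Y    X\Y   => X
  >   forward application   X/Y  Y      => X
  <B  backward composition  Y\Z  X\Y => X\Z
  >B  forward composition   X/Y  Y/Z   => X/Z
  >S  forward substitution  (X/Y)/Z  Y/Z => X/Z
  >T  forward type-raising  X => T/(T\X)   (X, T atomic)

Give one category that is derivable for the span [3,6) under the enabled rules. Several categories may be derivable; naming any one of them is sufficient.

S\(S\N)

[0,6] S   <
  [0,3] S\N   >
    [0,2] (S\N)/S   <
      [0,1] "park" : N
      [1,2] "ate" : ((S\N)/S)\N
    [2,3] "often" : S
  [3,6] S\(S\N)   <
    [3,5] N   <
      [3,4] "bone" : PP
      [4,5] "plan" : N\PP
    [5,6] "found" : (S\(S\N))\N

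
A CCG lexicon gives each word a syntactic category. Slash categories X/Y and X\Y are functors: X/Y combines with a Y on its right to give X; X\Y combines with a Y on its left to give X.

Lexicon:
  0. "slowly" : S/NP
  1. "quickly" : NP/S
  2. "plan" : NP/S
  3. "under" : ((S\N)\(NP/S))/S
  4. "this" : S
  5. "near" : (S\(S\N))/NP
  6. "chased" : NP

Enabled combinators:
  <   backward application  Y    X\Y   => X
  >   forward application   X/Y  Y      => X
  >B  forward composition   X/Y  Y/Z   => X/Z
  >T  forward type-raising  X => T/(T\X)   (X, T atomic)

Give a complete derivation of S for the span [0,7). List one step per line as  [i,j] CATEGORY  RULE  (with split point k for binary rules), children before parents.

[0,1] S/NP  lex  "slowly"
[1,2] NP/S  lex  "quickly"
[2,3] NP/S  lex  "plan"
[3,4] ((S\N)\(NP/S))/S  lex  "under"
[4,5] S  lex  "this"
[3,5] (S\N)\(NP/S)  >  k=4
[2,5] S\N  <  k=3
[5,6] (S\(S\N))/NP  lex  "near"
[6,7] NP  lex  "chased"
[5,7] S\(S\N)  >  k=6
[2,7] S  <  k=5
[1,7] NP  >  k=2
[0,7] S  >  k=1

[0,7] S   >
  [0,1] "slowly" : S/NP
  [1,7] NP   >
    [1,2] "quickly" : NP/S
    [2,7] S   <
      [2,5] S\N   <
        [2,3] "plan" : NP/S
        [3,5] (S\N)\(NP/S)   >
          [3,4] "under" : ((S\N)\(NP/S))/S
          [4,5] "this" : S
      [5,7] S\(S\N)   >
        [5,6] "near" : (S\(S\N))/NP
        [6,7] "chased" : NP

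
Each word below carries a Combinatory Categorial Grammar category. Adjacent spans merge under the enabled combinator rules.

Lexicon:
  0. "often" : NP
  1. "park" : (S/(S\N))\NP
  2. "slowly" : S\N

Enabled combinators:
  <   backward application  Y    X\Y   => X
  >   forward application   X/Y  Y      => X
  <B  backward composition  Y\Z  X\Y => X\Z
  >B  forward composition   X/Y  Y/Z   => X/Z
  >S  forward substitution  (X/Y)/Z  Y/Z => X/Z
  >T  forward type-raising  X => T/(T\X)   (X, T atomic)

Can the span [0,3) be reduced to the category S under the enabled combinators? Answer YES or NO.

YES

[0,3] S   >
  [0,2] S/(S\N)   <
    [0,1] "often" : NP
    [1,2] "park" : (S/(S\N))\NP
  [2,3] "slowly" : S\N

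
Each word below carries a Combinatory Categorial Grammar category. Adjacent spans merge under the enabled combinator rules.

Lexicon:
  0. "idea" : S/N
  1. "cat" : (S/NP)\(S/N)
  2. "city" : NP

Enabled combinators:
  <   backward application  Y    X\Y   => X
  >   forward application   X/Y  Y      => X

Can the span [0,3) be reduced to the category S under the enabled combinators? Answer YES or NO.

[0,3] S   >
  [0,2] S/NP   <
    [0,1] "idea" : S/N
    [1,2] "cat" : (S/NP)\(S/N)
  [2,3] "city" : NP

YES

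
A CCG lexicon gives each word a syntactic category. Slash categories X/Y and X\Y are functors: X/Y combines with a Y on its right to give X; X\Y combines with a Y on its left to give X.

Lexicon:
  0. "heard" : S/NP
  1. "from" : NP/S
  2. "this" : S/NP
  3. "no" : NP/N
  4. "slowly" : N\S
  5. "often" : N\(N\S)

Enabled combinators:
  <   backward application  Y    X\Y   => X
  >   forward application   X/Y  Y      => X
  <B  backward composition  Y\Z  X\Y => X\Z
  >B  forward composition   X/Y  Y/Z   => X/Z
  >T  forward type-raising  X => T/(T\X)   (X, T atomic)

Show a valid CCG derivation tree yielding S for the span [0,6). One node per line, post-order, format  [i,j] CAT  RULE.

[0,1] S/NP  lex  "heard"
[1,2] NP/S  lex  "from"
[2,3] S/NP  lex  "this"
[1,3] NP/NP  >B  k=2
[0,3] S/NP  >B  k=1
[3,4] NP/N  lex  "no"
[4,5] N\S  lex  "slowly"
[5,6] N\(N\S)  lex  "often"
[4,6] N  <  k=5
[3,6] NP  >  k=4
[0,6] S  >  k=3

[0,6] S   >
  [0,3] S/NP   >B
    [0,1] "heard" : S/NP
    [1,3] NP/NP   >B
      [1,2] "from" : NP/S
      [2,3] "this" : S/NP
  [3,6] NP   >
    [3,4] "no" : NP/N
    [4,6] N   <
      [4,5] "slowly" : N\S
      [5,6] "often" : N\(N\S)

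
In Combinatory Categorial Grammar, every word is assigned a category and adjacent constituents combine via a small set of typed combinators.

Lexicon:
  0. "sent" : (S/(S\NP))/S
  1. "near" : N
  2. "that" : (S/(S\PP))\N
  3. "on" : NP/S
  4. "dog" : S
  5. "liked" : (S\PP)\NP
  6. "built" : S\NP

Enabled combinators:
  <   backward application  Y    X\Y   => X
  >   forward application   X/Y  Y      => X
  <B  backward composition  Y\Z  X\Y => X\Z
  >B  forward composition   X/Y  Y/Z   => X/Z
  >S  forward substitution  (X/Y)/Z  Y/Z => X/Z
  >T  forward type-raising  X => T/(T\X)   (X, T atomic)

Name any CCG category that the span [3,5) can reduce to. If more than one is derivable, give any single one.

[0,7] S   >
  [0,6] S/(S\NP)   >
    [0,1] "sent" : (S/(S\NP))/S
    [1,6] S   >
      [1,3] S/(S\PP)   <
        [1,2] "near" : N
        [2,3] "that" : (S/(S\PP))\N
      [3,6] S\PP   <
        [3,5] NP   >
          [3,4] "on" : NP/S
          [4,5] "dog" : S
        [5,6] "liked" : (S\PP)\NP
  [6,7] "built" : S\NP

NP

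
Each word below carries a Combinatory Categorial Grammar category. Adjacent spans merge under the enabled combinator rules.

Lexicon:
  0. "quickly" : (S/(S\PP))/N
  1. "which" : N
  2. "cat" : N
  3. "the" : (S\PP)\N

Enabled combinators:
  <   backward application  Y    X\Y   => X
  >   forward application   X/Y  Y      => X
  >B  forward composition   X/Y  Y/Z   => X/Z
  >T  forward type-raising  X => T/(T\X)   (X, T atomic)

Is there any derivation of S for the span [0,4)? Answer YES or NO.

YES

[0,4] S   >
  [0,2] S/(S\PP)   >
    [0,1] "quickly" : (S/(S\PP))/N
    [1,2] "which" : N
  [2,4] S\PP   <
    [2,3] "cat" : N
    [3,4] "the" : (S\PP)\N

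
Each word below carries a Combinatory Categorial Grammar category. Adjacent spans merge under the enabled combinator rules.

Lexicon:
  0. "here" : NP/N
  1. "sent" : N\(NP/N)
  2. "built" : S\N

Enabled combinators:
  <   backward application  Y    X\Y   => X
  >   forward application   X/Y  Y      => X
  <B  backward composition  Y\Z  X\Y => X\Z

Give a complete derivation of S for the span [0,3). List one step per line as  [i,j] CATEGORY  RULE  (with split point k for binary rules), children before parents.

[0,1] NP/N  lex  "here"
[1,2] N\(NP/N)  lex  "sent"
[0,2] N  <  k=1
[2,3] S\N  lex  "built"
[0,3] S  <  k=2

[0,3] S   <
  [0,2] N   <
    [0,1] "here" : NP/N
    [1,2] "sent" : N\(NP/N)
  [2,3] "built" : S\N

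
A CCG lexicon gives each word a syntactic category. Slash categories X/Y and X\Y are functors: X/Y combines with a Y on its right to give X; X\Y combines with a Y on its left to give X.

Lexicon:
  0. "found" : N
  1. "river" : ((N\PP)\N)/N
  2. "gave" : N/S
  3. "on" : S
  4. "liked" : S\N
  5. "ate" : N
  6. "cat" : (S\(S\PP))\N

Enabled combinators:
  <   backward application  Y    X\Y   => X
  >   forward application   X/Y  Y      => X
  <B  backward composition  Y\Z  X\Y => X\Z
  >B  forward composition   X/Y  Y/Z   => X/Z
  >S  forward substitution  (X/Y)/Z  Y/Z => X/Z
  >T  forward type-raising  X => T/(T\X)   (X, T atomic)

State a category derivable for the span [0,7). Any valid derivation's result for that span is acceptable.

S

[0,7] S   <
  [0,5] S\PP   <B
    [0,4] N\PP   <
      [0,1] "found" : N
      [1,4] (N\PP)\N   >
        [1,2] "river" : ((N\PP)\N)/N
        [2,4] N   >
          [2,3] "gave" : N/S
          [3,4] "on" : S
    [4,5] "liked" : S\N
  [5,7] S\(S\PP)   <
    [5,6] "ate" : N
    [6,7] "cat" : (S\(S\PP))\N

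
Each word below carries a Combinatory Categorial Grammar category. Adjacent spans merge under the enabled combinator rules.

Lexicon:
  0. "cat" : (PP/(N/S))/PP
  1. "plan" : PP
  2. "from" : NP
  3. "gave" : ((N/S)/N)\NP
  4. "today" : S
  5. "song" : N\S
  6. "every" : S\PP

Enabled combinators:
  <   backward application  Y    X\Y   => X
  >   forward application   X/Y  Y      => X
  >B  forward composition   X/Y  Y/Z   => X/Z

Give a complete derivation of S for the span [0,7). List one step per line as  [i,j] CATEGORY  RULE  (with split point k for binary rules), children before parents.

[0,1] (PP/(N/S))/PP  lex  "cat"
[1,2] PP  lex  "plan"
[0,2] PP/(N/S)  >  k=1
[2,3] NP  lex  "from"
[3,4] ((N/S)/N)\NP  lex  "gave"
[2,4] (N/S)/N  <  k=3
[4,5] S  lex  "today"
[5,6] N\S  lex  "song"
[4,6] N  <  k=5
[2,6] N/S  >  k=4
[0,6] PP  >  k=2
[6,7] S\PP  lex  "every"
[0,7] S  <  k=6

[0,7] S   <
  [0,6] PP   >
    [0,2] PP/(N/S)   >
      [0,1] "cat" : (PP/(N/S))/PP
      [1,2] "plan" : PP
    [2,6] N/S   >
      [2,4] (N/S)/N   <
        [2,3] "from" : NP
        [3,4] "gave" : ((N/S)/N)\NP
      [4,6] N   <
        [4,5] "today" : S
        [5,6] "song" : N\S
  [6,7] "every" : S\PP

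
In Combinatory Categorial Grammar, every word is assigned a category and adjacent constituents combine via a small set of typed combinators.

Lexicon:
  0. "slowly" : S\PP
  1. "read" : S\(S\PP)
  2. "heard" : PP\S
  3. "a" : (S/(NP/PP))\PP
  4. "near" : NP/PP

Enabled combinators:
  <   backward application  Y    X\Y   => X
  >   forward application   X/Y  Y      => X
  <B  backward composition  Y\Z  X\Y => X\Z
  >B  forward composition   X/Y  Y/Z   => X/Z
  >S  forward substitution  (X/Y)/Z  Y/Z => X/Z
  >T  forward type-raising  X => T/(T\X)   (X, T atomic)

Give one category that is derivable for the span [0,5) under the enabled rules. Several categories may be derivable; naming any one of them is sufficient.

S

[0,5] S   >
  [0,4] S/(NP/PP)   <
    [0,3] PP   <
      [0,2] S   <
        [0,1] "slowly" : S\PP
        [1,2] "read" : S\(S\PP)
      [2,3] "heard" : PP\S
    [3,4] "a" : (S/(NP/PP))\PP
  [4,5] "near" : NP/PP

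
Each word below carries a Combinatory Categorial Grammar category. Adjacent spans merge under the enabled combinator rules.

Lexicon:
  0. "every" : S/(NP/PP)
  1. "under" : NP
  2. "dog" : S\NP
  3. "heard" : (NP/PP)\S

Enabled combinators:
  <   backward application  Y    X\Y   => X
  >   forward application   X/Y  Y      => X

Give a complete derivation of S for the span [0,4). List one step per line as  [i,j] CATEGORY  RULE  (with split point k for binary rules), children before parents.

[0,1] S/(NP/PP)  lex  "every"
[1,2] NP  lex  "under"
[2,3] S\NP  lex  "dog"
[1,3] S  <  k=2
[3,4] (NP/PP)\S  lex  "heard"
[1,4] NP/PP  <  k=3
[0,4] S  >  k=1

[0,4] S   >
  [0,1] "every" : S/(NP/PP)
  [1,4] NP/PP   <
    [1,3] S   <
      [1,2] "under" : NP
      [2,3] "dog" : S\NP
    [3,4] "heard" : (NP/PP)\S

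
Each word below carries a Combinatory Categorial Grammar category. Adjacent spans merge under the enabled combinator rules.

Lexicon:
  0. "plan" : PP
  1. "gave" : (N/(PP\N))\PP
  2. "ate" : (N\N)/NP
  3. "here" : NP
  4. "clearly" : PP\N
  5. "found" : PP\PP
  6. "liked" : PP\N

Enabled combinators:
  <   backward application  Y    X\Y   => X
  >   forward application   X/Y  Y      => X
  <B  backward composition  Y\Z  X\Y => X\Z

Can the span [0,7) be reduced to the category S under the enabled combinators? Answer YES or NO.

PP (N/(PP\N))\PP (N\N)/NP NP PP\N PP\PP PP\N
CKY chart[0,7] = {PP}; S ∉ chart

NO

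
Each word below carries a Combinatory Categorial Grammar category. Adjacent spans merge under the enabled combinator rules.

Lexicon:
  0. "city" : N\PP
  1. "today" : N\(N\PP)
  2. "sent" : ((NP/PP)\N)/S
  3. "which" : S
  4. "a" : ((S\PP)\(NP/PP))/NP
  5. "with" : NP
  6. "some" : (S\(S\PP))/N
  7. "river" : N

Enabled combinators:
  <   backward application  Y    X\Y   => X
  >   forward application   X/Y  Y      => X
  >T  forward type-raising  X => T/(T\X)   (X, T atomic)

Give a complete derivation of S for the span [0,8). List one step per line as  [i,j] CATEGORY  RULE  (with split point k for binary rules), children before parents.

[0,1] N\PP  lex  "city"
[1,2] N\(N\PP)  lex  "today"
[0,2] N  <  k=1
[2,3] ((NP/PP)\N)/S  lex  "sent"
[3,4] S  lex  "which"
[2,4] (NP/PP)\N  >  k=3
[0,4] NP/PP  <  k=2
[4,5] ((S\PP)\(NP/PP))/NP  lex  "a"
[5,6] NP  lex  "with"
[4,6] (S\PP)\(NP/PP)  >  k=5
[0,6] S\PP  <  k=4
[6,7] (S\(S\PP))/N  lex  "some"
[7,8] N  lex  "river"
[6,8] S\(S\PP)  >  k=7
[0,8] S  <  k=6

[0,8] S   <
  [0,6] S\PP   <
    [0,4] NP/PP   <
      [0,2] N   <
        [0,1] "city" : N\PP
        [1,2] "today" : N\(N\PP)
      [2,4] (NP/PP)\N   >
        [2,3] "sent" : ((NP/PP)\N)/S
        [3,4] "which" : S
    [4,6] (S\PP)\(NP/PP)   >
      [4,5] "a" : ((S\PP)\(NP/PP))/NP
      [5,6] "with" : NP
  [6,8] S\(S\PP)   >
    [6,7] "some" : (S\(S\PP))/N
    [7,8] "river" : N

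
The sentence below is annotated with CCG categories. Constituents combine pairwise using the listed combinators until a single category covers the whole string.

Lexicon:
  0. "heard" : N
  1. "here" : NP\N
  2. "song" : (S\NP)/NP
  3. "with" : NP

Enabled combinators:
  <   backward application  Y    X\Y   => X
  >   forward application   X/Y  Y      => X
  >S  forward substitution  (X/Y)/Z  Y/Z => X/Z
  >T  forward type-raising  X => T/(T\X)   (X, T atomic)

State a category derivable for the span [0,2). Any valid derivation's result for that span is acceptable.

[0,4] S   <
  [0,2] NP   >
    [0,1] NP/(NP\N)   >T
      [0,1] "heard" : N
    [1,2] "here" : NP\N
  [2,4] S\NP   >
    [2,3] "song" : (S\NP)/NP
    [3,4] "with" : NP

NP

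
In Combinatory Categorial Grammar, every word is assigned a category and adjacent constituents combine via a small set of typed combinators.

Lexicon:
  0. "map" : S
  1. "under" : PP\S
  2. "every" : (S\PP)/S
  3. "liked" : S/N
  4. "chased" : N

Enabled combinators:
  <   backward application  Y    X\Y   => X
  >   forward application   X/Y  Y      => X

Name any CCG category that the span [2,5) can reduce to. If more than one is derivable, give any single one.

S\PP

[0,5] S   <
  [0,2] PP   <
    [0,1] "map" : S
    [1,2] "under" : PP\S
  [2,5] S\PP   >
    [2,3] "every" : (S\PP)/S
    [3,5] S   >
      [3,4] "liked" : S/N
      [4,5] "chased" : N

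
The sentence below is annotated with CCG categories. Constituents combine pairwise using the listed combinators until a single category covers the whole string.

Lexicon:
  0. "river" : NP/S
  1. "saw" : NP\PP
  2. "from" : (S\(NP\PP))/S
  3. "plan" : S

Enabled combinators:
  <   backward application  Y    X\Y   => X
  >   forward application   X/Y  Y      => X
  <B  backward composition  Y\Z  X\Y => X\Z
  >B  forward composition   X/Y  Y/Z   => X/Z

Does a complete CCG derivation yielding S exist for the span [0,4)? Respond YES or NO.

NP/S NP\PP (S\(NP\PP))/S S
CKY chart[0,4] = {NP}; S ∉ chart

NO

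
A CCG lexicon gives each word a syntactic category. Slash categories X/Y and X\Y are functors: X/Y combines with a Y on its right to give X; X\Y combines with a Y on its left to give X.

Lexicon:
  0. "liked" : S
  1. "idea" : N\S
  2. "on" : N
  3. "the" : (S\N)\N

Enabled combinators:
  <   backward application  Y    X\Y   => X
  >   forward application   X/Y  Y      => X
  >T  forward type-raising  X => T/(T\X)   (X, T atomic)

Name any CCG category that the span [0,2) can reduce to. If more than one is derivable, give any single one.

N

[0,4] S   <
  [0,2] N   >
    [0,1] N/(N\S)   >T
      [0,1] "liked" : S
    [1,2] "idea" : N\S
  [2,4] S\N   <
    [2,3] "on" : N
    [3,4] "the" : (S\N)\N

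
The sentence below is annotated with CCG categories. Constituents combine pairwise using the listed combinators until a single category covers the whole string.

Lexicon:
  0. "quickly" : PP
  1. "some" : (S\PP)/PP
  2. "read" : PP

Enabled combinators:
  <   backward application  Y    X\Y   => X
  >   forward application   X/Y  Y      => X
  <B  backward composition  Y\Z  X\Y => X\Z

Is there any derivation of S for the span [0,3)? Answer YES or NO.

YES

[0,3] S   <
  [0,1] "quickly" : PP
  [1,3] S\PP   >
    [1,2] "some" : (S\PP)/PP
    [2,3] "read" : PP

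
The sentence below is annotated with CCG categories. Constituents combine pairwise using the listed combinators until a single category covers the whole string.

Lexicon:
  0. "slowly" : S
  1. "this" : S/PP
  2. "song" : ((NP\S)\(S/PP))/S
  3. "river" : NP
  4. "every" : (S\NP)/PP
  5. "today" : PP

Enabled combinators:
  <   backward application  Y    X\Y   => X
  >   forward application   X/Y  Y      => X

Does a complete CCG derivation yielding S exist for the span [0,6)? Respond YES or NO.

NO

S S/PP ((NP\S)\(S/PP))/S NP (S\NP)/PP PP
CKY chart[0,6] = {NP}; S ∉ chart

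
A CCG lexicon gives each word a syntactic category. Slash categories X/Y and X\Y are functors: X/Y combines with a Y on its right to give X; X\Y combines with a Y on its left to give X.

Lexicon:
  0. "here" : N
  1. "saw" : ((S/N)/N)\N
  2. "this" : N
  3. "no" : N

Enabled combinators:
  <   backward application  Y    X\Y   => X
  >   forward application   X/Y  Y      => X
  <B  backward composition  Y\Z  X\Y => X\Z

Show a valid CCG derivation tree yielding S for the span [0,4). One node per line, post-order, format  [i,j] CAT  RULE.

[0,1] N  lex  "here"
[1,2] ((S/N)/N)\N  lex  "saw"
[0,2] (S/N)/N  <  k=1
[2,3] N  lex  "this"
[0,3] S/N  >  k=2
[3,4] N  lex  "no"
[0,4] S  >  k=3

[0,4] S   >
  [0,3] S/N   >
    [0,2] (S/N)/N   <
      [0,1] "here" : N
      [1,2] "saw" : ((S/N)/N)\N
    [2,3] "this" : N
  [3,4] "no" : N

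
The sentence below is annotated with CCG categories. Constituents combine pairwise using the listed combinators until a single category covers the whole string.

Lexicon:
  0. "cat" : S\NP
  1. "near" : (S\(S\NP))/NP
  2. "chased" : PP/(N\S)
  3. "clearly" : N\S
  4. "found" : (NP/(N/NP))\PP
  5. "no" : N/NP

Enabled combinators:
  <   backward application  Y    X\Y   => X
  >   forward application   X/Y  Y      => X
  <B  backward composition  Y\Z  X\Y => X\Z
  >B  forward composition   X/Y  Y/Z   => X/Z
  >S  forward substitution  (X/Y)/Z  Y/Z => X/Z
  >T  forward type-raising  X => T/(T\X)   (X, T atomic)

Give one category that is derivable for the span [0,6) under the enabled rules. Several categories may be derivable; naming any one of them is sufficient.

[0,6] S   <
  [0,1] "cat" : S\NP
  [1,6] S\(S\NP)   >
    [1,2] "near" : (S\(S\NP))/NP
    [2,6] NP   >
      [2,5] NP/(N/NP)   <
        [2,4] PP   >
          [2,3] "chased" : PP/(N\S)
          [3,4] "clearly" : N\S
        [4,5] "found" : (NP/(N/NP))\PP
      [5,6] "no" : N/NP

S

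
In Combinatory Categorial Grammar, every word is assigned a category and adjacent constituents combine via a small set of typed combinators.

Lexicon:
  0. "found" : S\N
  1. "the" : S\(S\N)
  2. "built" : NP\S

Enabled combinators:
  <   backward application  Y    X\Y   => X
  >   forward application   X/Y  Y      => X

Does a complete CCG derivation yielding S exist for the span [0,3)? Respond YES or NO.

S\N S\(S\N) NP\S
CKY chart[0,3] = {NP}; S ∉ chart

NO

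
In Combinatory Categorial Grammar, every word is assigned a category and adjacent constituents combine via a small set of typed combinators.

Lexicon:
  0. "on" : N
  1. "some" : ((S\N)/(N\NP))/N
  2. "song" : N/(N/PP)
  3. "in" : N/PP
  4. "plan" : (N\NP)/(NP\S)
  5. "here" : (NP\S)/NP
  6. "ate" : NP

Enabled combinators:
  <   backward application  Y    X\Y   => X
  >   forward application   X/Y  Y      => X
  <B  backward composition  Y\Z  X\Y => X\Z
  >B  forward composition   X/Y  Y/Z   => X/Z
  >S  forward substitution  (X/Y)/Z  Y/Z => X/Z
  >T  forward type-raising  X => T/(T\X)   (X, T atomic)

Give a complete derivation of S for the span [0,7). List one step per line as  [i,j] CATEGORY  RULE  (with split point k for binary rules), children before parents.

[0,7] S   >
  [0,1] S/(S\N)   >T
    [0,1] "on" : N
  [1,7] S\N   >
    [1,4] (S\N)/(N\NP)   >
      [1,2] "some" : ((S\N)/(N\NP))/N
      [2,4] N   >
        [2,3] "song" : N/(N/PP)
        [3,4] "in" : N/PP
    [4,7] N\NP   >
      [4,5] "plan" : (N\NP)/(NP\S)
      [5,7] NP\S   >
        [5,6] "here" : (NP\S)/NP
        [6,7] "ate" : NP

[0,1] N  lex  "on"
[0,1] S/(S\N)  >T
[1,2] ((S\N)/(N\NP))/N  lex  "some"
[2,3] N/(N/PP)  lex  "song"
[3,4] N/PP  lex  "in"
[2,4] N  >  k=3
[1,4] (S\N)/(N\NP)  >  k=2
[4,5] (N\NP)/(NP\S)  lex  "plan"
[5,6] (NP\S)/NP  lex  "here"
[6,7] NP  lex  "ate"
[5,7] NP\S  >  k=6
[4,7] N\NP  >  k=5
[1,7] S\N  >  k=4
[0,7] S  >  k=1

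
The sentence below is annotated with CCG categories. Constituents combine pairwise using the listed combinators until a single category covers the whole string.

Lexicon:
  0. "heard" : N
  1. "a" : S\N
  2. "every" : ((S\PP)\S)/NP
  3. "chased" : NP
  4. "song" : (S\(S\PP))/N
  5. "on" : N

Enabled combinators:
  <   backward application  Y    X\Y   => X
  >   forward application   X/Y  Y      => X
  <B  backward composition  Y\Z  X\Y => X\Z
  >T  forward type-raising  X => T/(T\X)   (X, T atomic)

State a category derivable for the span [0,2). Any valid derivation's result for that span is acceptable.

S

[0,6] S   <
  [0,4] S\PP   <
    [0,2] S   <
      [0,1] "heard" : N
      [1,2] "a" : S\N
    [2,4] (S\PP)\S   >
      [2,3] "every" : ((S\PP)\S)/NP
      [3,4] "chased" : NP
  [4,6] S\(S\PP)   >
    [4,5] "song" : (S\(S\PP))/N
    [5,6] "on" : N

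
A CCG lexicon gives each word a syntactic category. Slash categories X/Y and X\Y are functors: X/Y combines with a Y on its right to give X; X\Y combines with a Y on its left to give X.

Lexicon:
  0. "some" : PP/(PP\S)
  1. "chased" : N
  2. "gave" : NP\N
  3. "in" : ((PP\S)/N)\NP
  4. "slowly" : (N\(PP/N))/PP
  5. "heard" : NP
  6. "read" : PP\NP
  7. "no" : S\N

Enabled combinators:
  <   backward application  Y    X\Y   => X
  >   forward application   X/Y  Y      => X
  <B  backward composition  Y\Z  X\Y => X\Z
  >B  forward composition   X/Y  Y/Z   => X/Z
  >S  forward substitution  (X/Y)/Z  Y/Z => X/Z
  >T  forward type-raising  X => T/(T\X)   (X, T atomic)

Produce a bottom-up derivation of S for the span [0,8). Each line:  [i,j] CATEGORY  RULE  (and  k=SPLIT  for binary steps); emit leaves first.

[0,1] PP/(PP\S)  lex  "some"
[1,2] N  lex  "chased"
[2,3] NP\N  lex  "gave"
[1,3] NP  <  k=2
[3,4] ((PP\S)/N)\NP  lex  "in"
[1,4] (PP\S)/N  <  k=3
[0,4] PP/N  >B  k=1
[4,5] (N\(PP/N))/PP  lex  "slowly"
[5,6] NP  lex  "heard"
[6,7] PP\NP  lex  "read"
[5,7] PP  <  k=6
[4,7] N\(PP/N)  >  k=5
[0,7] N  <  k=4
[7,8] S\N  lex  "no"
[0,8] S  <  k=7

[0,8] S   <
  [0,7] N   <
    [0,4] PP/N   >B
      [0,1] "some" : PP/(PP\S)
      [1,4] (PP\S)/N   <
        [1,3] NP   <
          [1,2] "chased" : N
          [2,3] "gave" : NP\N
        [3,4] "in" : ((PP\S)/N)\NP
    [4,7] N\(PP/N)   >
      [4,5] "slowly" : (N\(PP/N))/PP
      [5,7] PP   <
        [5,6] "heard" : NP
        [6,7] "read" : PP\NP
  [7,8] "no" : S\N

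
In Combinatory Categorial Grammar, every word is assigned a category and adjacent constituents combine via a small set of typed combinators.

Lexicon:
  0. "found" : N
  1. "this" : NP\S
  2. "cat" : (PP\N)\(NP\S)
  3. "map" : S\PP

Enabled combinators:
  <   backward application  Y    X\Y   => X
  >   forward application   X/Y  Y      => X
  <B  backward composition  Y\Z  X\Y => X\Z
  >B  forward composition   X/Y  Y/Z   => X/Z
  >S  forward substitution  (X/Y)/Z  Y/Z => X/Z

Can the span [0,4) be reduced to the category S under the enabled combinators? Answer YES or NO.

YES

[0,4] S   <
  [0,3] PP   <
    [0,1] "found" : N
    [1,3] PP\N   <
      [1,2] "this" : NP\S
      [2,3] "cat" : (PP\N)\(NP\S)
  [3,4] "map" : S\PP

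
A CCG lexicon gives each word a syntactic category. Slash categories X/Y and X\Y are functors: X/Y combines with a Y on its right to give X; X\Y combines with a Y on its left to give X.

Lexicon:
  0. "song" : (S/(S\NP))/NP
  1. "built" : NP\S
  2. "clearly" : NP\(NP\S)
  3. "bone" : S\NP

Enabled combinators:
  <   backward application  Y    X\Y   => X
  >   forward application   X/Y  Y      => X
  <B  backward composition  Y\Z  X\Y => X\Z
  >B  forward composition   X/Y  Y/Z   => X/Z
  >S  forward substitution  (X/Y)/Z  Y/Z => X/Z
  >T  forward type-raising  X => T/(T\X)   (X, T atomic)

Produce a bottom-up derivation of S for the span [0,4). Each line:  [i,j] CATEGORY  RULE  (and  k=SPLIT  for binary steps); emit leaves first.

[0,4] S   >
  [0,3] S/(S\NP)   >
    [0,1] "song" : (S/(S\NP))/NP
    [1,3] NP   <
      [1,2] "built" : NP\S
      [2,3] "clearly" : NP\(NP\S)
  [3,4] "bone" : S\NP

[0,1] (S/(S\NP))/NP  lex  "song"
[1,2] NP\S  lex  "built"
[2,3] NP\(NP\S)  lex  "clearly"
[1,3] NP  <  k=2
[0,3] S/(S\NP)  >  k=1
[3,4] S\NP  lex  "bone"
[0,4] S  >  k=3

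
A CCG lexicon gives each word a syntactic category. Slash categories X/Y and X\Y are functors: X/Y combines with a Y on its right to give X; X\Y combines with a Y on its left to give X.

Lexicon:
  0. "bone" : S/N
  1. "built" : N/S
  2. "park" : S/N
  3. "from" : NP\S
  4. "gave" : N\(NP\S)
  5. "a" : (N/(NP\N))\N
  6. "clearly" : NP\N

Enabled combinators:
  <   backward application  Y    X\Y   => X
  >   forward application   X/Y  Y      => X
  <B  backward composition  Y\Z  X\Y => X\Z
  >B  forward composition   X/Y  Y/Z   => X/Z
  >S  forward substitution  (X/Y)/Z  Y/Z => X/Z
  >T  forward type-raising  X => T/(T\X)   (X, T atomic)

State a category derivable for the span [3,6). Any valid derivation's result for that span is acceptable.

N/(NP\N)

[0,7] S   >
  [0,3] S/N   >B
    [0,2] S/S   >B
      [0,1] "bone" : S/N
      [1,2] "built" : N/S
    [2,3] "park" : S/N
  [3,7] N   >
    [3,6] N/(NP\N)   <
      [3,5] N   <
        [3,4] "from" : NP\S
        [4,5] "gave" : N\(NP\S)
      [5,6] "a" : (N/(NP\N))\N
    [6,7] "clearly" : NP\N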